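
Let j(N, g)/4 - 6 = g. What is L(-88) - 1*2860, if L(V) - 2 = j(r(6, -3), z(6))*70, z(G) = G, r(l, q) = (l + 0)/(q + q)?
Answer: 502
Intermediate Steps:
r(l, q) = l/(2*q) (r(l, q) = l/((2*q)) = l*(1/(2*q)) = l/(2*q))
j(N, g) = 24 + 4*g
L(V) = 3362 (L(V) = 2 + (24 + 4*6)*70 = 2 + (24 + 24)*70 = 2 + 48*70 = 2 + 3360 = 3362)
L(-88) - 1*2860 = 3362 - 1*2860 = 3362 - 2860 = 502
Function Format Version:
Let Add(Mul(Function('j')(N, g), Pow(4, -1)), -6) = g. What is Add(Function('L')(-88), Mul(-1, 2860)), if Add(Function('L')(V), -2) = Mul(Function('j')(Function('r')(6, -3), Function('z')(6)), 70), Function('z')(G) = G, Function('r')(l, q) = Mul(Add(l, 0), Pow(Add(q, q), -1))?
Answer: 502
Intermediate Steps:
Function('r')(l, q) = Mul(Rational(1, 2), l, Pow(q, -1)) (Function('r')(l, q) = Mul(l, Pow(Mul(2, q), -1)) = Mul(l, Mul(Rational(1, 2), Pow(q, -1))) = Mul(Rational(1, 2), l, Pow(q, -1)))
Function('j')(N, g) = Add(24, Mul(4, g))
Function('L')(V) = 3362 (Function('L')(V) = Add(2, Mul(Add(24, Mul(4, 6)), 70)) = Add(2, Mul(Add(24, 24), 70)) = Add(2, Mul(48, 70)) = Add(2, 3360) = 3362)
Add(Function('L')(-88), Mul(-1, 2860)) = Add(3362, Mul(-1, 2860)) = Add(3362, -2860) = 502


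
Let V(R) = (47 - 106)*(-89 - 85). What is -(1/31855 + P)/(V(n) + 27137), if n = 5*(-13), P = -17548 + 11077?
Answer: 206133704/1191472565 ≈ 0.17301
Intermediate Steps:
P = -6471
n = -65
V(R) = 10266 (V(R) = -59*(-174) = 10266)
-(1/31855 + P)/(V(n) + 27137) = -(1/31855 - 6471)/(10266 + 27137) = -(1/31855 - 6471)/37403 = -(-206133704)/(31855*37403) = -1*(-206133704/1191472565) = 206133704/1191472565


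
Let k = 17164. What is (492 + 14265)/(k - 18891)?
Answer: -14757/1727 ≈ -8.5449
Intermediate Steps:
(492 + 14265)/(k - 18891) = (492 + 14265)/(17164 - 18891) = 14757/(-1727) = 14757*(-1/1727) = -14757/1727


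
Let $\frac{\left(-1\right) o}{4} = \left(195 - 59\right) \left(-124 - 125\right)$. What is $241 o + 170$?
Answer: $32645066$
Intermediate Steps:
$o = 135456$ ($o = - 4 \left(195 - 59\right) \left(-124 - 125\right) = - 4 \cdot 136 \left(-249\right) = \left(-4\right) \left(-33864\right) = 135456$)
$241 o + 170 = 241 \cdot 135456 + 170 = 32644896 + 170 = 32645066$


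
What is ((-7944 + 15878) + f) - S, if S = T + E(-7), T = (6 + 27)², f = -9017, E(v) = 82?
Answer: -2254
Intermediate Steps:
T = 1089 (T = 33² = 1089)
S = 1171 (S = 1089 + 82 = 1171)
((-7944 + 15878) + f) - S = ((-7944 + 15878) - 9017) - 1*1171 = (7934 - 9017) - 1171 = -1083 - 1171 = -2254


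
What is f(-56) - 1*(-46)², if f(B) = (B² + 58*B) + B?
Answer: -2284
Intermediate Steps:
f(B) = B² + 59*B
f(-56) - 1*(-46)² = -56*(59 - 56) - 1*(-46)² = -56*3 - 1*2116 = -168 - 2116 = -2284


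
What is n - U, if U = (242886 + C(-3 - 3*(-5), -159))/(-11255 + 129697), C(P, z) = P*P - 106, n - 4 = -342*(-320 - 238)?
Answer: 11301614178/59221 ≈ 1.9084e+5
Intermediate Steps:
n = 190840 (n = 4 - 342*(-320 - 238) = 4 - 342*(-558) = 4 + 190836 = 190840)
C(P, z) = -106 + P**2 (C(P, z) = P**2 - 106 = -106 + P**2)
U = 121462/59221 (U = (242886 + (-106 + (-3 - 3*(-5))**2))/(-11255 + 129697) = (242886 + (-106 + (-3 + 15)**2))/118442 = (242886 + (-106 + 12**2))*(1/118442) = (242886 + (-106 + 144))*(1/118442) = (242886 + 38)*(1/118442) = 242924*(1/118442) = 121462/59221 ≈ 2.0510)
n - U = 190840 - 1*121462/59221 = 190840 - 121462/59221 = 11301614178/59221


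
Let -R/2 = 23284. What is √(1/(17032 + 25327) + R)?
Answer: 3*I*√9284028699561/42359 ≈ 215.8*I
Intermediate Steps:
R = -46568 (R = -2*23284 = -46568)
√(1/(17032 + 25327) + R) = √(1/(17032 + 25327) - 46568) = √(1/42359 - 46568) = √(-1972573911/42359) = 3*I*√9284028699561/42359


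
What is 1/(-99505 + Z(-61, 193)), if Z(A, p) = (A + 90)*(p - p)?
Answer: -1/99505 ≈ -1.0050e-5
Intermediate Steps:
Z(A, p) = 0 (Z(A, p) = (90 + A)*0 = 0)
1/(-99505 + Z(-61, 193)) = 1/(-99505 + 0) = 1/(-99505) = -1/99505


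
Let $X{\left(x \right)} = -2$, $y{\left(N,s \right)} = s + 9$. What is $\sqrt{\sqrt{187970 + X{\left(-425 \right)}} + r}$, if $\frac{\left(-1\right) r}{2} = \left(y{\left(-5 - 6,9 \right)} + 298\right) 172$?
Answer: $2 \sqrt{-27176 + 2 \sqrt{2937}} \approx 329.04 i$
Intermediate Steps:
$y{\left(N,s \right)} = 9 + s$
$r = -108704$ ($r = - 2 \left(\left(9 + 9\right) + 298\right) 172 = - 2 \left(18 + 298\right) 172 = - 2 \cdot 316 \cdot 172 = \left(-2\right) 54352 = -108704$)
$\sqrt{\sqrt{187970 + X{\left(-425 \right)}} + r} = \sqrt{\sqrt{187970 - 2} - 108704} = \sqrt{\sqrt{187968} - 108704} = \sqrt{8 \sqrt{2937} - 108704} = \sqrt{-108704 + 8 \sqrt{2937}}$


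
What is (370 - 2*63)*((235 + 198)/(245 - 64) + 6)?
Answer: 370636/181 ≈ 2047.7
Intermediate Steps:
(370 - 2*63)*((235 + 198)/(245 - 64) + 6) = (370 - 126)*(433/181 + 6) = 244*(433*(1/181) + 6) = 244*(433/181 + 6) = 244*(1519/181) = 370636/181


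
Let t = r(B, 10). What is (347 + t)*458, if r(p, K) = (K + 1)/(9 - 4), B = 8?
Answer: 799668/5 ≈ 1.5993e+5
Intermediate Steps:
r(p, K) = ⅕ + K/5 (r(p, K) = (1 + K)/5 = (1 + K)*(⅕) = ⅕ + K/5)
t = 11/5 (t = ⅕ + (⅕)*10 = ⅕ + 2 = 11/5 ≈ 2.2000)
(347 + t)*458 = (347 + 11/5)*458 = (1746/5)*458 = 799668/5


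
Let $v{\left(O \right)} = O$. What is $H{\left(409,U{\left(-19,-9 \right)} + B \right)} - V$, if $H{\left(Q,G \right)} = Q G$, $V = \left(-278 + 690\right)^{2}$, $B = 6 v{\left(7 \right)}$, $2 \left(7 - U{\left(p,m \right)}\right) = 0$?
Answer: $-149703$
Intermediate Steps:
$U{\left(p,m \right)} = 7$ ($U{\left(p,m \right)} = 7 - 0 = 7 + 0 = 7$)
$B = 42$ ($B = 6 \cdot 7 = 42$)
$V = 169744$ ($V = 412^{2} = 169744$)
$H{\left(Q,G \right)} = G Q$
$H{\left(409,U{\left(-19,-9 \right)} + B \right)} - V = \left(7 + 42\right) 409 - 169744 = 49 \cdot 409 - 169744 = 20041 - 169744 = -149703$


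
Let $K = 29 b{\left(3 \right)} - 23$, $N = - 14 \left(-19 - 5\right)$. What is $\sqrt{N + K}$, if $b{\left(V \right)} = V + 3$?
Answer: $\sqrt{487} \approx 22.068$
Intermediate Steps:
$N = 336$ ($N = \left(-14\right) \left(-24\right) = 336$)
$b{\left(V \right)} = 3 + V$
$K = 151$ ($K = 29 \left(3 + 3\right) - 23 = 29 \cdot 6 - 23 = 174 - 23 = 151$)
$\sqrt{N + K} = \sqrt{336 + 151} = \sqrt{487}$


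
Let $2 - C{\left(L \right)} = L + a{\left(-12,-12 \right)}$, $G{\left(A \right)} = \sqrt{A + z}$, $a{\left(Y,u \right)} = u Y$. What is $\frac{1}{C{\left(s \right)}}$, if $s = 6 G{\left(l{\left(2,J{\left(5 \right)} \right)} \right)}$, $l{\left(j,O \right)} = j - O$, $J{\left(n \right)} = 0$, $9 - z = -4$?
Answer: $- \frac{71}{9812} + \frac{3 \sqrt{15}}{9812} \approx -0.0060519$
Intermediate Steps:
$z = 13$ ($z = 9 - -4 = 9 + 4 = 13$)
$a{\left(Y,u \right)} = Y u$
$G{\left(A \right)} = \sqrt{13 + A}$ ($G{\left(A \right)} = \sqrt{A + 13} = \sqrt{13 + A}$)
$s = 6 \sqrt{15}$ ($s = 6 \sqrt{13 + \left(2 - 0\right)} = 6 \sqrt{13 + \left(2 + 0\right)} = 6 \sqrt{13 + 2} = 6 \sqrt{15} \approx 23.238$)
$C{\left(L \right)} = -142 - L$ ($C{\left(L \right)} = 2 - \left(L - -144\right) = 2 - \left(L + 144\right) = 2 - \left(144 + L\right) = -142 - L$)
$\frac{1}{C{\left(s \right)}} = \frac{1}{-142 - 6 \sqrt{15}}$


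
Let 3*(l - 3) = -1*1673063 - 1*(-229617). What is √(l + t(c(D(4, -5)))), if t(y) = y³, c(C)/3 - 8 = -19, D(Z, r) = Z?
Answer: 4*I*√290859/3 ≈ 719.08*I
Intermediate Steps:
c(C) = -33 (c(C) = 24 + 3*(-19) = 24 - 57 = -33)
l = -1443437/3 (l = 3 + (-1*1673063 - 1*(-229617))/3 = 3 + (-1673063 + 229617)/3 = 3 + (⅓)*(-1443446) = 3 - 1443446/3 = -1443437/3 ≈ -4.8115e+5)
√(l + t(c(D(4, -5)))) = √(-1443437/3 + (-33)³) = √(-1443437/3 - 35937) = √(-1551248/3) = 4*I*√290859/3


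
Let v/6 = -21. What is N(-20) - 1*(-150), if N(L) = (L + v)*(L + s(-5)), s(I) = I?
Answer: 3800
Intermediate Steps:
v = -126 (v = 6*(-21) = -126)
N(L) = (-126 + L)*(-5 + L) (N(L) = (L - 126)*(L - 5) = (-126 + L)*(-5 + L))
N(-20) - 1*(-150) = (630 + (-20)² - 131*(-20)) - 1*(-150) = (630 + 400 + 2620) + 150 = 3650 + 150 = 3800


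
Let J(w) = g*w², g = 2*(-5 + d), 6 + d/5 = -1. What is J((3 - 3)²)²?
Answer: 0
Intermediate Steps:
d = -35 (d = -30 + 5*(-1) = -30 - 5 = -35)
g = -80 (g = 2*(-5 - 35) = 2*(-40) = -80)
J(w) = -80*w²
J((3 - 3)²)² = (-80*(3 - 3)⁴)² = (-80*(0²)²)² = (-80*0²)² = (-80*0)² = 0² = 0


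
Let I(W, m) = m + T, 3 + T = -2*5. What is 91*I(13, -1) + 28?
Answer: -1246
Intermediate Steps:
T = -13 (T = -3 - 2*5 = -3 - 10 = -13)
I(W, m) = -13 + m (I(W, m) = m - 13 = -13 + m)
91*I(13, -1) + 28 = 91*(-13 - 1) + 28 = 91*(-14) + 28 = -1274 + 28 = -1246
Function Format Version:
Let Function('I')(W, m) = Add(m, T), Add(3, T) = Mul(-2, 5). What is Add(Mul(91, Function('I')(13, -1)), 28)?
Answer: -1246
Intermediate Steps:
T = -13 (T = Add(-3, Mul(-2, 5)) = Add(-3, -10) = -13)
Function('I')(W, m) = Add(-13, m) (Function('I')(W, m) = Add(m, -13) = Add(-13, m))
Add(Mul(91, Function('I')(13, -1)), 28) = Add(Mul(91, Add(-13, -1)), 28) = Add(Mul(91, -14), 28) = Add(-1274, 28) = -1246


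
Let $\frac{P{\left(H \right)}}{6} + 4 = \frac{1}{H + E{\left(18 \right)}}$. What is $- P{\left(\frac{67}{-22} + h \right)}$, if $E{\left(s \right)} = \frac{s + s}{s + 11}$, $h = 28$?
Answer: $\frac{132428}{5571} \approx 23.771$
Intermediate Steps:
$E{\left(s \right)} = \frac{2 s}{11 + s}$
$P{\left(H \right)} = -24 + \frac{6}{\frac{36}{29} + H}$ ($P{\left(H \right)} = -24 + \frac{6}{H + 2 \cdot 18 \frac{1}{11 + 18}} = -24 + \frac{6}{H + 2 \cdot 18 \cdot \frac{1}{29}} = -24 + \frac{6}{H + \frac{36}{29}} = -24 + \frac{6}{\frac{36}{29} + H}$)
$- P{\left(\frac{67}{-22} + h \right)} = - \frac{6 \left(-115 - 116 \left(\frac{67}{-22} + 28\right)\right)}{36 + 29 \left(\frac{67}{-22} + 28\right)} = - \frac{6 \left(-115 - 116 \left(67 \left(- \frac{1}{22}\right) + 28\right)\right)}{36 + 29 \left(67 \left(- \frac{1}{22}\right) + 28\right)} = - \frac{6 \left(-115 - 116 \left(- \frac{67}{22} + 28\right)\right)}{36 + 29 \left(- \frac{67}{22} + 28\right)} = - \frac{6 \left(-115 - \frac{31842}{11}\right)}{36 + 29 \cdot \frac{549}{22}} = - \frac{6 \left(-115 - \frac{31842}{11}\right)}{36 + \frac{15921}{22}} = - \frac{6 \left(-33107\right)}{\frac{16713}{22} \cdot 11} = - \frac{6 \cdot 22 \left(-33107\right)}{16713 \cdot 11} = \left(-1\right) \left(- \frac{132428}{5571}\right) = \frac{132428}{5571}$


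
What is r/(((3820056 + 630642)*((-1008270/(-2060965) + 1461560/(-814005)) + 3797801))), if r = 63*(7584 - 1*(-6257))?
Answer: 928806292519713/18004344426745420017626 ≈ 5.1588e-8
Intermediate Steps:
r = 871983 (r = 63*(7584 + 6257) = 63*13841 = 871983)
r/(((3820056 + 630642)*((-1008270/(-2060965) + 1461560/(-814005)) + 3797801))) = 871983/(((3820056 + 630642)*((-1008270/(-2060965) + 1461560/(-814005)) + 3797801))) = 871983/((4450698*((-1008270*(-1/2060965) + 1461560*(-1/814005)) + 3797801))) = 871983/((4450698*((201654/412193 - 292312/162801) + 3797801))) = 871983/((4450698*(-87659487362/67105432593 + 3797801))) = 871983/((4450698*(254852991347640631/67105432593))) = 871983/(126030410987217940123382/7456159177) = 871983*(7456159177/126030410987217940123382) = 928806292519713/18004344426745420017626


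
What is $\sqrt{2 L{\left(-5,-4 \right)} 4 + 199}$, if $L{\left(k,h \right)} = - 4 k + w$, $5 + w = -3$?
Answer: $\sqrt{295} \approx 17.176$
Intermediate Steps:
$w = -8$ ($w = -5 - 3 = -8$)
$L{\left(k,h \right)} = -8 - 4 k$ ($L{\left(k,h \right)} = - 4 k - 8 = -8 - 4 k$)
$\sqrt{2 L{\left(-5,-4 \right)} 4 + 199} = \sqrt{2 \left(-8 - -20\right) 4 + 199} = \sqrt{2 \left(-8 + 20\right) 4 + 199} = \sqrt{2 \cdot 12 \cdot 4 + 199} = \sqrt{24 \cdot 4 + 199} = \sqrt{96 + 199} = \sqrt{295}$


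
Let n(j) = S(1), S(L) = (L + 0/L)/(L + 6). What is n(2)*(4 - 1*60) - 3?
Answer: -11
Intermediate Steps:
S(L) = L/(6 + L) (S(L) = (L + 0)/(6 + L) = L/(6 + L))
n(j) = ⅐ (n(j) = 1/(6 + 1) = 1/7 = 1*(⅐) = ⅐)
n(2)*(4 - 1*60) - 3 = (4 - 1*60)/7 - 3 = (4 - 60)/7 - 3 = (⅐)*(-56) - 3 = -8 - 3 = -11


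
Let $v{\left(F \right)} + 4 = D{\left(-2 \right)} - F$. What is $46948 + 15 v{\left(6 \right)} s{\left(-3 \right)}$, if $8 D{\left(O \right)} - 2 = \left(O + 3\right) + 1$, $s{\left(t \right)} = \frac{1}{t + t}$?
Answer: $\frac{187887}{4} \approx 46972.0$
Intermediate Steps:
$s{\left(t \right)} = \frac{1}{2 t}$
$D{\left(O \right)} = \frac{3}{4} + \frac{O}{8}$ ($D{\left(O \right)} = \frac{1}{4} + \frac{\left(O + 3\right) + 1}{8} = \frac{1}{4} + \frac{\left(3 + O\right) + 1}{8} = \frac{1}{4} + \frac{4 + O}{8} = \frac{1}{4} + \left(\frac{1}{2} + \frac{O}{8}\right) = \frac{3}{4} + \frac{O}{8}$)
$v{\left(F \right)} = - \frac{7}{2} - F$ ($v{\left(F \right)} = -4 - \left(- \frac{1}{2} + F\right) = - \frac{7}{2} - F$)
$46948 + 15 v{\left(6 \right)} s{\left(-3 \right)} = 46948 + 15 \left(- \frac{7}{2} - 6\right) \frac{1}{2 \left(-3\right)} = 46948 + 15 \left(- \frac{7}{2} - 6\right) \frac{1}{2} \left(- \frac{1}{3}\right) = 46948 + 15 \left(- \frac{19}{2}\right) \left(- \frac{1}{6}\right) = 46948 - - \frac{95}{4} = 46948 + \frac{95}{4} = \frac{187887}{4}$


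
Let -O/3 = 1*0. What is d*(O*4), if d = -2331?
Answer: 0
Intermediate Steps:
O = 0 (O = -3*0 = 0)
d*(O*4) = -0*4 = -2331*0 = 0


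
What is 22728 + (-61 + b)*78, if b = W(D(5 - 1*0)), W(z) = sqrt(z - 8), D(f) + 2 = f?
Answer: 17970 + 78*I*sqrt(5) ≈ 17970.0 + 174.41*I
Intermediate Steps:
D(f) = -2 + f
W(z) = sqrt(-8 + z)
b = I*sqrt(5) (b = sqrt(-8 + (-2 + (5 - 1*0))) = sqrt(-8 + (-2 + (5 + 0))) = sqrt(-8 + (-2 + 5)) = sqrt(-8 + 3) = sqrt(-5) = I*sqrt(5) ≈ 2.2361*I)
22728 + (-61 + b)*78 = 22728 + (-61 + I*sqrt(5))*78 = 22728 + (-4758 + 78*I*sqrt(5)) = 17970 + 78*I*sqrt(5)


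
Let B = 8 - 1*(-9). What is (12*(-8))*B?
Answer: -1632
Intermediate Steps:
B = 17 (B = 8 + 9 = 17)
(12*(-8))*B = (12*(-8))*17 = -96*17 = -1632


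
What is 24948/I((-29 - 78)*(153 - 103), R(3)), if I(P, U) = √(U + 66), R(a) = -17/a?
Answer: 24948*√543/181 ≈ 3211.9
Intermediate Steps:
I(P, U) = √(66 + U)
24948/I((-29 - 78)*(153 - 103), R(3)) = 24948/(√(66 - 17/3)) = 24948/(√(181/3)) = 24948/((√543/3)) = 24948*(√543/181) = 24948*√543/181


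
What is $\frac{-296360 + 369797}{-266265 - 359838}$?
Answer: $- \frac{24479}{208701} \approx -0.11729$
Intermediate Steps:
$\frac{-296360 + 369797}{-266265 - 359838} = \frac{73437}{-626103} = 73437 \left(- \frac{1}{626103}\right) = - \frac{24479}{208701}$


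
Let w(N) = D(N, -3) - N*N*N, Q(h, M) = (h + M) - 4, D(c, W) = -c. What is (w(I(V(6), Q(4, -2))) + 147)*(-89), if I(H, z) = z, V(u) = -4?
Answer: -13973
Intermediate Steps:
Q(h, M) = -4 + M + h (Q(h, M) = (M + h) - 4 = -4 + M + h)
w(N) = -N - N³ (w(N) = -N - N*N*N = -N - N²*N = -N - N³)
(w(I(V(6), Q(4, -2))) + 147)*(-89) = ((-(-4 - 2 + 4) - (-4 - 2 + 4)³) + 147)*(-89) = ((-1*(-2) - 1*(-2)³) + 147)*(-89) = ((2 - 1*(-8)) + 147)*(-89) = ((2 + 8) + 147)*(-89) = (10 + 147)*(-89) = 157*(-89) = -13973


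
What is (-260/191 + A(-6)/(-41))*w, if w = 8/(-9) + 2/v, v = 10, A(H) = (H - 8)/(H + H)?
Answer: 2024207/2114370 ≈ 0.95736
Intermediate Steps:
A(H) = (-8 + H)/(2*H) (A(H) = (-8 + H)/((2*H)) = (-8 + H)*(1/(2*H)) = (-8 + H)/(2*H))
w = -31/45 (w = 8/(-9) + 2/10 = 8*(-⅑) + 2*(⅒) = -8/9 + ⅕ = -31/45 ≈ -0.68889)
(-260/191 + A(-6)/(-41))*w = (-260/191 + ((½)*(-8 - 6)/(-6))/(-41))*(-31/45) = (-260*1/191 + ((½)*(-⅙)*(-14))*(-1/41))*(-31/45) = (-260/191 + (7/6)*(-1/41))*(-31/45) = (-260/191 - 7/246)*(-31/45) = -65297/46986*(-31/45) = 2024207/2114370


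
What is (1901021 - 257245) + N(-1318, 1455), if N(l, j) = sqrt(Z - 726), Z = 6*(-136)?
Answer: 1643776 + I*sqrt(1542) ≈ 1.6438e+6 + 39.268*I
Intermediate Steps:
Z = -816
N(l, j) = I*sqrt(1542) (N(l, j) = sqrt(-816 - 726) = sqrt(-1542) = I*sqrt(1542))
(1901021 - 257245) + N(-1318, 1455) = (1901021 - 257245) + I*sqrt(1542) = 1643776 + I*sqrt(1542)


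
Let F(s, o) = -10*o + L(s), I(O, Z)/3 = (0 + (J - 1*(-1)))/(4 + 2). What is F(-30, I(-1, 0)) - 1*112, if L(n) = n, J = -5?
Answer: -122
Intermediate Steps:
I(O, Z) = -2 (I(O, Z) = 3*((0 + (-5 - 1*(-1)))/(4 + 2)) = 3*((0 + (-5 + 1))/6) = 3*((0 - 4)*(1/6)) = 3*(-4*1/6) = 3*(-2/3) = -2)
F(s, o) = s - 10*o (F(s, o) = -10*o + s = s - 10*o)
F(-30, I(-1, 0)) - 1*112 = (-30 - 10*(-2)) - 1*112 = (-30 + 20) - 112 = -10 - 112 = -122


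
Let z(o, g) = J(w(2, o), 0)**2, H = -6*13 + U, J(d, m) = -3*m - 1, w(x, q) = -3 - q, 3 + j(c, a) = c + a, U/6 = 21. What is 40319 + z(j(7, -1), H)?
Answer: 40320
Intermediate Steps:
U = 126 (U = 6*21 = 126)
j(c, a) = -3 + a + c (j(c, a) = -3 + (c + a) = -3 + (a + c) = -3 + a + c)
J(d, m) = -1 - 3*m
H = 48 (H = -6*13 + 126 = -78 + 126 = 48)
z(o, g) = 1 (z(o, g) = (-1 - 3*0)**2 = (-1 + 0)**2 = (-1)**2 = 1)
40319 + z(j(7, -1), H) = 40319 + 1 = 40320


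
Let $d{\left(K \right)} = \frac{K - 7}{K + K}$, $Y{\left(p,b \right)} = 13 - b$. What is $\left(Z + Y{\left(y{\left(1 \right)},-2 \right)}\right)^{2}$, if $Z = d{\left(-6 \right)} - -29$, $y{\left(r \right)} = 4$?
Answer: $\frac{292681}{144} \approx 2032.5$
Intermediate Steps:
$d{\left(K \right)} = \frac{-7 + K}{2 K}$
$Z = \frac{361}{12}$ ($Z = \frac{-7 - 6}{2 \left(-6\right)} - -29 = \frac{1}{2} \left(- \frac{1}{6}\right) \left(-13\right) + 29 = \frac{13}{12} + 29 = \frac{361}{12} \approx 30.083$)
$\left(Z + Y{\left(y{\left(1 \right)},-2 \right)}\right)^{2} = \left(\frac{361}{12} + \left(13 - -2\right)\right)^{2} = \left(\frac{361}{12} + \left(13 + 2\right)\right)^{2} = \left(\frac{361}{12} + 15\right)^{2} = \left(\frac{541}{12}\right)^{2} = \frac{292681}{144}$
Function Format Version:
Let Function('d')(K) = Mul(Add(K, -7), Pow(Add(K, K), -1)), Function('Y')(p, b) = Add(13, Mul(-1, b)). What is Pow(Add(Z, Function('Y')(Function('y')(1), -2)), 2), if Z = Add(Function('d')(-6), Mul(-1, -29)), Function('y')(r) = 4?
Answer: Rational(292681, 144) ≈ 2032.5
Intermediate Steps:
Function('d')(K) = Mul(Rational(1, 2), Pow(K, -1), Add(-7, K)) (Function('d')(K) = Mul(Add(-7, K), Pow(Mul(2, K), -1)) = Mul(Add(-7, K), Mul(Rational(1, 2), Pow(K, -1))) = Mul(Rational(1, 2), Pow(K, -1), Add(-7, K)))
Z = Rational(361, 12) (Z = Add(Mul(Rational(1, 2), Pow(-6, -1), Add(-7, -6)), Mul(-1, -29)) = Add(Mul(Rational(1, 2), Rational(-1, 6), -13), 29) = Add(Rational(13, 12), 29) = Rational(361, 12) ≈ 30.083)
Pow(Add(Z, Function('Y')(Function('y')(1), -2)), 2) = Pow(Add(Rational(361, 12), Add(13, Mul(-1, -2))), 2) = Pow(Add(Rational(361, 12), Add(13, 2)), 2) = Pow(Add(Rational(361, 12), 15), 2) = Pow(Rational(541, 12), 2) = Rational(292681, 144)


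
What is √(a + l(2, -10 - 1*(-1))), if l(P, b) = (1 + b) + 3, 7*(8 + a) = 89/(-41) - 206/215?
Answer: 3*I*√5688830770/61705 ≈ 3.667*I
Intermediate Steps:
a = -521221/61705 (a = -8 + (89/(-41) - 206/215)/7 = -8 + (89*(-1/41) - 206*1/215)/7 = -8 + (-89/41 - 206/215)/7 = -8 + (⅐)*(-27581/8815) = -8 - 27581/61705 = -521221/61705 ≈ -8.4470)
l(P, b) = 4 + b
√(a + l(2, -10 - 1*(-1))) = √(-521221/61705 + (4 + (-10 - 1*(-1)))) = √(-521221/61705 + (4 + (-10 + 1))) = √(-521221/61705 + (4 - 9)) = √(-521221/61705 - 5) = √(-829746/61705) = 3*I*√5688830770/61705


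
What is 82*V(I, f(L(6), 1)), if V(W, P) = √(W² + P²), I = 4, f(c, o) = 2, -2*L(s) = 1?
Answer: 164*√5 ≈ 366.72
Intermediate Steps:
L(s) = -½ (L(s) = -½*1 = -½)
V(W, P) = √(P² + W²)
82*V(I, f(L(6), 1)) = 82*√(2² + 4²) = 82*√(4 + 16) = 82*√20 = 82*(2*√5) = 164*√5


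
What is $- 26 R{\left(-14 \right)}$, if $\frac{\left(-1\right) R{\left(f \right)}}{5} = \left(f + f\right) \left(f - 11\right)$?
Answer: $91000$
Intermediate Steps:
$R{\left(f \right)} = - 10 f \left(-11 + f\right)$ ($R{\left(f \right)} = - 5 \left(f + f\right) \left(f - 11\right) = - 5 \cdot 2 f \left(-11 + f\right) = - 10 f \left(-11 + f\right)$)
$- 26 R{\left(-14 \right)} = - 26 \cdot 10 \left(-14\right) \left(11 - -14\right) = - 26 \cdot 10 \left(-14\right) \left(11 + 14\right) = - 26 \cdot 10 \left(-14\right) 25 = \left(-26\right) \left(-3500\right) = 91000$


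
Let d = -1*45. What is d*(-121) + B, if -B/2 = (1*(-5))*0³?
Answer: 5445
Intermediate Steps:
d = -45
B = 0 (B = -2*1*(-5)*0³ = -(-10)*0 = -2*0 = 0)
d*(-121) + B = -45*(-121) + 0 = 5445 + 0 = 5445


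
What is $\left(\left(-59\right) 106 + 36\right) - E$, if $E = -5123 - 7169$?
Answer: $6074$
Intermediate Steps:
$E = -12292$
$\left(\left(-59\right) 106 + 36\right) - E = \left(\left(-59\right) 106 + 36\right) - -12292 = \left(-6254 + 36\right) + 12292 = -6218 + 12292 = 6074$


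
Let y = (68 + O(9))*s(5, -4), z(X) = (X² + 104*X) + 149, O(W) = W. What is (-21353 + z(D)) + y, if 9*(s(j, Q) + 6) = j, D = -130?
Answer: -164189/9 ≈ -18243.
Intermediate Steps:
s(j, Q) = -6 + j/9
z(X) = 149 + X² + 104*X
y = -3773/9 (y = (68 + 9)*(-6 + (⅑)*5) = 77*(-6 + 5/9) = 77*(-49/9) = -3773/9 ≈ -419.22)
(-21353 + z(D)) + y = (-21353 + (149 + (-130)² + 104*(-130))) - 3773/9 = (-21353 + (149 + 16900 - 13520)) - 3773/9 = (-21353 + 3529) - 3773/9 = -17824 - 3773/9 = -164189/9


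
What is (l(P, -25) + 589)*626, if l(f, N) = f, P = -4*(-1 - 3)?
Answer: 378730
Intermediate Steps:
P = 16 (P = -4*(-4) = 16)
(l(P, -25) + 589)*626 = (16 + 589)*626 = 605*626 = 378730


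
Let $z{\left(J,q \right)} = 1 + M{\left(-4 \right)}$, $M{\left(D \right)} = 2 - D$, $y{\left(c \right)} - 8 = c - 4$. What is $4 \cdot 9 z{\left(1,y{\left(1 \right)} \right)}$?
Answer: $252$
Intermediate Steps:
$y{\left(c \right)} = 4 + c$ ($y{\left(c \right)} = 8 + \left(c - 4\right) = 8 + \left(-4 + c\right) = 4 + c$)
$z{\left(J,q \right)} = 7$ ($z{\left(J,q \right)} = 1 + \left(2 - -4\right) = 1 + \left(2 + 4\right) = 1 + 6 = 7$)
$4 \cdot 9 z{\left(1,y{\left(1 \right)} \right)} = 4 \cdot 9 \cdot 7 = 36 \cdot 7 = 252$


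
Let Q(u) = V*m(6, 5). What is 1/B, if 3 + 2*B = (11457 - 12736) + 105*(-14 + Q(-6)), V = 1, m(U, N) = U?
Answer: -1/1061 ≈ -0.00094251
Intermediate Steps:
Q(u) = 6 (Q(u) = 1*6 = 6)
B = -1061 (B = -3/2 + ((11457 - 12736) + 105*(-14 + 6))/2 = -3/2 + (-1279 + 105*(-8))/2 = -3/2 + (-1279 - 840)/2 = -3/2 + (½)*(-2119) = -3/2 - 2119/2 = -1061)
1/B = 1/(-1061) = -1/1061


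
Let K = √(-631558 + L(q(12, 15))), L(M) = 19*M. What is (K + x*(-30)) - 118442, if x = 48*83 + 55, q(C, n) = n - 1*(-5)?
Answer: -239612 + I*√631178 ≈ -2.3961e+5 + 794.47*I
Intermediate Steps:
q(C, n) = 5 + n (q(C, n) = n + 5 = 5 + n)
x = 4039 (x = 3984 + 55 = 4039)
K = I*√631178 (K = √(-631558 + 19*(5 + 15)) = √(-631558 + 19*20) = √(-631558 + 380) = √(-631178) = I*√631178 ≈ 794.47*I)
(K + x*(-30)) - 118442 = (I*√631178 + 4039*(-30)) - 118442 = (I*√631178 - 121170) - 118442 = (-121170 + I*√631178) - 118442 = -239612 + I*√631178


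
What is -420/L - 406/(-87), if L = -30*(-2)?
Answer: -7/3 ≈ -2.3333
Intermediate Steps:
L = 60
-420/L - 406/(-87) = -420/60 - 406/(-87) = -420*1/60 - 406*(-1/87) = -7 + 14/3 = -7/3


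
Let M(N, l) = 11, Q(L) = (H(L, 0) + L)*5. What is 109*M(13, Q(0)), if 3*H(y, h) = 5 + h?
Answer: 1199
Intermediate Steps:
H(y, h) = 5/3 + h/3 (H(y, h) = (5 + h)/3 = 5/3 + h/3)
Q(L) = 25/3 + 5*L (Q(L) = ((5/3 + (1/3)*0) + L)*5 = ((5/3 + 0) + L)*5 = (5/3 + L)*5 = 25/3 + 5*L)
109*M(13, Q(0)) = 109*11 = 1199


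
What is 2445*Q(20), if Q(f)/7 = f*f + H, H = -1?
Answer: 6828885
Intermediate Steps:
Q(f) = -7 + 7*f**2 (Q(f) = 7*(f*f - 1) = 7*(f**2 - 1) = 7*(-1 + f**2) = -7 + 7*f**2)
2445*Q(20) = 2445*(-7 + 7*20**2) = 2445*(-7 + 7*400) = 2445*(-7 + 2800) = 2445*2793 = 6828885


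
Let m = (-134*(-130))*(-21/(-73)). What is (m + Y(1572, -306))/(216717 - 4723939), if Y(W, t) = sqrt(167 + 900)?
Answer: -182910/164513603 - sqrt(1067)/4507222 ≈ -0.0011191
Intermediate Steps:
m = 365820/73 (m = 17420*(-21*(-1/73)) = 17420*(21/73) = 365820/73 ≈ 5011.2)
Y(W, t) = sqrt(1067)
(m + Y(1572, -306))/(216717 - 4723939) = (365820/73 + sqrt(1067))/(216717 - 4723939) = (365820/73 + sqrt(1067))/(-4507222) = (365820/73 + sqrt(1067))*(-1/4507222) = -182910/164513603 - sqrt(1067)/4507222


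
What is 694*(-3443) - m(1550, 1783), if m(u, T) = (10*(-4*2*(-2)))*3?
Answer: -2389922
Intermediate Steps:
m(u, T) = 480 (m(u, T) = (10*(-8*(-2)))*3 = (10*16)*3 = 160*3 = 480)
694*(-3443) - m(1550, 1783) = 694*(-3443) - 1*480 = -2389442 - 480 = -2389922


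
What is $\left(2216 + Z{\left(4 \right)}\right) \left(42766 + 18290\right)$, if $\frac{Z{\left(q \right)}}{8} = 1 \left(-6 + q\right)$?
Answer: $134323200$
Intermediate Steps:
$Z{\left(q \right)} = -48 + 8 q$ ($Z{\left(q \right)} = 8 \cdot 1 \left(-6 + q\right) = 8 \left(-6 + q\right) = -48 + 8 q$)
$\left(2216 + Z{\left(4 \right)}\right) \left(42766 + 18290\right) = \left(2216 + \left(-48 + 8 \cdot 4\right)\right) \left(42766 + 18290\right) = \left(2216 + \left(-48 + 32\right)\right) 61056 = \left(2216 - 16\right) 61056 = 2200 \cdot 61056 = 134323200$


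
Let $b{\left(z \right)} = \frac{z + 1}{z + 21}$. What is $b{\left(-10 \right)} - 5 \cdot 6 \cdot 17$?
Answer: $- \frac{5619}{11} \approx -510.82$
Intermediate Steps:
$b{\left(z \right)} = \frac{1 + z}{21 + z}$
$b{\left(-10 \right)} - 5 \cdot 6 \cdot 17 = \frac{1 - 10}{21 - 10} - 5 \cdot 6 \cdot 17 = \frac{1}{11} \left(-9\right) - 30 \cdot 17 = \frac{1}{11} \left(-9\right) - 510 = - \frac{9}{11} - 510 = - \frac{5619}{11}$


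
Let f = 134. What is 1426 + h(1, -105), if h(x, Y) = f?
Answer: 1560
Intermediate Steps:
h(x, Y) = 134
1426 + h(1, -105) = 1426 + 134 = 1560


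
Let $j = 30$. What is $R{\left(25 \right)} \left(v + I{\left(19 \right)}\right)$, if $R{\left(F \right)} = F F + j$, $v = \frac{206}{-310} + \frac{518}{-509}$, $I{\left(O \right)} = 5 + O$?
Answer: $\frac{230659953}{15779} \approx 14618.0$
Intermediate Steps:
$v = - \frac{132717}{78895}$ ($v = 206 \left(- \frac{1}{310}\right) + 518 \left(- \frac{1}{509}\right) = - \frac{103}{155} - \frac{518}{509} = - \frac{132717}{78895} \approx -1.6822$)
$R{\left(F \right)} = 30 + F^{2}$ ($R{\left(F \right)} = F F + 30 = F^{2} + 30 = 30 + F^{2}$)
$R{\left(25 \right)} \left(v + I{\left(19 \right)}\right) = \left(30 + 25^{2}\right) \left(- \frac{132717}{78895} + \left(5 + 19\right)\right) = \left(30 + 625\right) \left(- \frac{132717}{78895} + 24\right) = 655 \cdot \frac{1760763}{78895} = \frac{230659953}{15779}$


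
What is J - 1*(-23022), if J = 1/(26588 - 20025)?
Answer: 151093387/6563 ≈ 23022.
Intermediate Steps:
J = 1/6563 ≈ 0.00015237
J - 1*(-23022) = 1/6563 - 1*(-23022) = 1/6563 + 23022 = 151093387/6563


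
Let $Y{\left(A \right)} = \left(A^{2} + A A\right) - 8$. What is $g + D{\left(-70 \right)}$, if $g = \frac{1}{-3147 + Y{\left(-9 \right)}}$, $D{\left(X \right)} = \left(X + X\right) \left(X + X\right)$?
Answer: $\frac{58662799}{2993} \approx 19600.0$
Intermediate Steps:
$Y{\left(A \right)} = -8 + 2 A^{2}$ ($Y{\left(A \right)} = \left(A^{2} + A^{2}\right) - 8 = 2 A^{2} - 8 = -8 + 2 A^{2}$)
$D{\left(X \right)} = 4 X^{2}$ ($D{\left(X \right)} = 2 X 2 X = 4 X^{2}$)
$g = - \frac{1}{2993}$ ($g = \frac{1}{-3147 - \left(8 - 2 \left(-9\right)^{2}\right)} = \frac{1}{-3147 + \left(-8 + 2 \cdot 81\right)} = \frac{1}{-3147 + \left(-8 + 162\right)} = \frac{1}{-3147 + 154} = \frac{1}{-2993} = - \frac{1}{2993} \approx -0.00033411$)
$g + D{\left(-70 \right)} = - \frac{1}{2993} + 4 \left(-70\right)^{2} = - \frac{1}{2993} + 4 \cdot 4900 = - \frac{1}{2993} + 19600 = \frac{58662799}{2993}$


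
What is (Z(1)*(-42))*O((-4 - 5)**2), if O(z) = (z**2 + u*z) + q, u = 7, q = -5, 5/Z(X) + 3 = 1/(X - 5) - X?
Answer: 351960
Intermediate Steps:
Z(X) = 5/(-3 + 1/(-5 + X) - X) (Z(X) = 5/(-3 + (1/(X - 5) - X)) = 5/(-3 + (1/(-5 + X) - X)) = 5/(-3 + 1/(-5 + X) - X))
O(z) = -5 + z**2 + 7*z (O(z) = (z**2 + 7*z) - 5 = -5 + z**2 + 7*z)
(Z(1)*(-42))*O((-4 - 5)**2) = ((5*(-5 + 1)/(16 - 1*1**2 + 2*1))*(-42))*(-5 + ((-4 - 5)**2)**2 + 7*(-4 - 5)**2) = ((5*(-4)/(16 - 1*1 + 2))*(-42))*(-5 + ((-9)**2)**2 + 7*(-9)**2) = ((5*(-4)/(16 - 1 + 2))*(-42))*(-5 + 81**2 + 7*81) = ((5*(-4)/17)*(-42))*(-5 + 6561 + 567) = ((5*(1/17)*(-4))*(-42))*7123 = -20/17*(-42)*7123 = (840/17)*7123 = 351960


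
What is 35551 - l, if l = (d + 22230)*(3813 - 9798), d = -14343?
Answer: 47239246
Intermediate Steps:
l = -47203695 (l = (-14343 + 22230)*(3813 - 9798) = 7887*(-5985) = -47203695)
35551 - l = 35551 - 1*(-47203695) = 35551 + 47203695 = 47239246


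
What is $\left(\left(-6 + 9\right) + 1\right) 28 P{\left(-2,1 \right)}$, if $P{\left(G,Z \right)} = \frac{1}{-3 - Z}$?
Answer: $-28$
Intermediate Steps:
$\left(\left(-6 + 9\right) + 1\right) 28 P{\left(-2,1 \right)} = \left(\left(-6 + 9\right) + 1\right) 28 \left(- \frac{1}{3 + 1}\right) = \left(3 + 1\right) 28 \left(- \frac{1}{4}\right) = 4 \cdot 28 \left(\left(-1\right) \frac{1}{4}\right) = 112 \left(- \frac{1}{4}\right) = -28$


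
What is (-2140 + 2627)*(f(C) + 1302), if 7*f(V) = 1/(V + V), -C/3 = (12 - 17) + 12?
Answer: 186417269/294 ≈ 6.3407e+5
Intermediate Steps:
C = -21 (C = -3*((12 - 17) + 12) = -3*(-5 + 12) = -3*7 = -21)
f(V) = 1/(14*V) (f(V) = 1/(7*(V + V)) = 1/(7*((2*V))) = (1/(2*V))/7 = 1/(14*V))
(-2140 + 2627)*(f(C) + 1302) = (-2140 + 2627)*((1/14)/(-21) + 1302) = 487*((1/14)*(-1/21) + 1302) = 487*(-1/294 + 1302) = 487*(382787/294) = 186417269/294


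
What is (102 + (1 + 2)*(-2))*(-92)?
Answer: -8832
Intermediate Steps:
(102 + (1 + 2)*(-2))*(-92) = (102 + 3*(-2))*(-92) = (102 - 6)*(-92) = 96*(-92) = -8832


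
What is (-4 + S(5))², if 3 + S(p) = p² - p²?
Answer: 49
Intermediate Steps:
S(p) = -3 (S(p) = -3 + (p² - p²) = -3 + 0 = -3)
(-4 + S(5))² = (-4 - 3)² = (-7)² = 49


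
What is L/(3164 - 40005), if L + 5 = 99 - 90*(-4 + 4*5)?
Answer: 1346/36841 ≈ 0.036535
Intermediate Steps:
L = -1346 (L = -5 + (99 - 90*(-4 + 4*5)) = -5 + (99 - 90*(-4 + 20)) = -5 + (99 - 90*16) = -5 + (99 - 1440) = -5 - 1341 = -1346)
L/(3164 - 40005) = -1346/(3164 - 40005) = -1346/(-36841) = -1346*(-1/36841) = 1346/36841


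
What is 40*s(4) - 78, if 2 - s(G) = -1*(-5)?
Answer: -198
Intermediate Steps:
s(G) = -3 (s(G) = 2 - (-1)*(-5) = 2 - 1*5 = 2 - 5 = -3)
40*s(4) - 78 = 40*(-3) - 78 = -120 - 78 = -198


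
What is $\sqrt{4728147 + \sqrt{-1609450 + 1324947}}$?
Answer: $\sqrt{4728147 + i \sqrt{284503}} \approx 2174.4 + 0.12 i$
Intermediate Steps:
$\sqrt{4728147 + \sqrt{-1609450 + 1324947}} = \sqrt{4728147 + \sqrt{-284503}} = \sqrt{4728147 + i \sqrt{284503}}$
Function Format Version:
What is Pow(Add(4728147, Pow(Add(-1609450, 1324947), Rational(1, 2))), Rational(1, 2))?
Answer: Pow(Add(4728147, Mul(I, Pow(284503, Rational(1, 2)))), Rational(1, 2)) ≈ Add(2174.4, Mul(0.12, I))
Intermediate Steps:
Pow(Add(4728147, Pow(Add(-1609450, 1324947), Rational(1, 2))), Rational(1, 2)) = Pow(Add(4728147, Pow(-284503, Rational(1, 2))), Rational(1, 2)) = Pow(Add(4728147, Mul(I, Pow(284503, Rational(1, 2)))), Rational(1, 2))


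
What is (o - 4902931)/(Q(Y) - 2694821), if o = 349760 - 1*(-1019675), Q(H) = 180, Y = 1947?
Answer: 3533496/2694641 ≈ 1.3113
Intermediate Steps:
o = 1369435 (o = 349760 + 1019675 = 1369435)
(o - 4902931)/(Q(Y) - 2694821) = (1369435 - 4902931)/(180 - 2694821) = -3533496/(-2694641) = -3533496*(-1/2694641) = 3533496/2694641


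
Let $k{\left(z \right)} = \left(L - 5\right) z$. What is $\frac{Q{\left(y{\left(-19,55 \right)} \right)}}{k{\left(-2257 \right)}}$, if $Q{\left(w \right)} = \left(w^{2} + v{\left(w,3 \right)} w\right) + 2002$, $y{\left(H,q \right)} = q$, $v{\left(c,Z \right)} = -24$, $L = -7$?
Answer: $\frac{3707}{27084} \approx 0.13687$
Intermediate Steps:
$k{\left(z \right)} = - 12 z$ ($k{\left(z \right)} = \left(-7 - 5\right) z = - 12 z$)
$Q{\left(w \right)} = 2002 + w^{2} - 24 w$ ($Q{\left(w \right)} = \left(w^{2} - 24 w\right) + 2002 = 2002 + w^{2} - 24 w$)
$\frac{Q{\left(y{\left(-19,55 \right)} \right)}}{k{\left(-2257 \right)}} = \frac{2002 + 55^{2} - 1320}{\left(-12\right) \left(-2257\right)} = \frac{2002 + 3025 - 1320}{27084} = 3707 \cdot \frac{1}{27084} = \frac{3707}{27084}$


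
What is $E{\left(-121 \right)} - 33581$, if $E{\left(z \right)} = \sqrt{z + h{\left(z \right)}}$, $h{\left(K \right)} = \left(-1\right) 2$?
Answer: $-33581 + i \sqrt{123} \approx -33581.0 + 11.091 i$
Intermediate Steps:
$h{\left(K \right)} = -2$
$E{\left(z \right)} = \sqrt{-2 + z}$ ($E{\left(z \right)} = \sqrt{z - 2} = \sqrt{-2 + z}$)
$E{\left(-121 \right)} - 33581 = \sqrt{-2 - 121} - 33581 = \sqrt{-123} - 33581 = i \sqrt{123} - 33581 = -33581 + i \sqrt{123}$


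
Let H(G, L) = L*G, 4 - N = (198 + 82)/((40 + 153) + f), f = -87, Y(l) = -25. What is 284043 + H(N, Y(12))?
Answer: 15052479/53 ≈ 2.8401e+5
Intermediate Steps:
N = 72/53 (N = 4 - (198 + 82)/((40 + 153) - 87) = 4 - 280/(193 - 87) = 4 - 280/106 = 4 - 1*140/53 = 4 - 140/53 = 72/53 ≈ 1.3585)
H(G, L) = G*L
284043 + H(N, Y(12)) = 284043 + (72/53)*(-25) = 284043 - 1800/53 = 15052479/53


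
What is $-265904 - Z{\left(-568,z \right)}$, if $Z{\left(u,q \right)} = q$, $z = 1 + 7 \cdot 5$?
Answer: $-265940$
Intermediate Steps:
$z = 36$ ($z = 1 + 35 = 36$)
$-265904 - Z{\left(-568,z \right)} = -265904 - 36 = -265940$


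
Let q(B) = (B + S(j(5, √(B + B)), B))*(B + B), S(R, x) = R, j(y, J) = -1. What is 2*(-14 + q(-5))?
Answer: 92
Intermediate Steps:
q(B) = 2*B*(-1 + B) (q(B) = (B - 1)*(B + B) = (-1 + B)*(2*B) = 2*B*(-1 + B))
2*(-14 + q(-5)) = 2*(-14 + 2*(-5)*(-1 - 5)) = 2*(-14 + 2*(-5)*(-6)) = 2*(-14 + 60) = 2*46 = 92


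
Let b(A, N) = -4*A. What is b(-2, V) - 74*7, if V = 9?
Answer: -510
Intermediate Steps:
b(-2, V) - 74*7 = -4*(-2) - 74*7 = 8 - 518 = -510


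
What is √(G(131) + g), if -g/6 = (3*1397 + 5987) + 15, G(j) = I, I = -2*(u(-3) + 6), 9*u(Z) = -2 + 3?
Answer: 2*I*√137633/3 ≈ 247.33*I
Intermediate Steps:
u(Z) = ⅑ (u(Z) = (-2 + 3)/9 = (⅑)*1 = ⅑)
I = -110/9 (I = -2*(⅑ + 6) = -2*55/9 = -110/9 ≈ -12.222)
G(j) = -110/9
g = -61158 (g = -6*((3*1397 + 5987) + 15) = -6*((4191 + 5987) + 15) = -6*(10178 + 15) = -6*10193 = -61158)
√(G(131) + g) = √(-110/9 - 61158) = √(-550532/9) = 2*I*√137633/3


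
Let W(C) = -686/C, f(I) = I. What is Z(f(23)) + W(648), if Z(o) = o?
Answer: 7109/324 ≈ 21.941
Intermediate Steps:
Z(f(23)) + W(648) = 23 - 686/648 = 23 - 686*1/648 = 23 - 343/324 = 7109/324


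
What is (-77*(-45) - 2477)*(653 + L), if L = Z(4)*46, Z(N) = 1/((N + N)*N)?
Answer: 2586337/4 ≈ 6.4658e+5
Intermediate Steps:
Z(N) = 1/(2*N**2) (Z(N) = 1/(((2*N))*N) = (1/(2*N))/N = 1/(2*N**2))
L = 23/16 (L = ((1/2)/4**2)*46 = ((1/2)*(1/16))*46 = (1/32)*46 = 23/16 ≈ 1.4375)
(-77*(-45) - 2477)*(653 + L) = (-77*(-45) - 2477)*(653 + 23/16) = (3465 - 2477)*(10471/16) = 988*(10471/16) = 2586337/4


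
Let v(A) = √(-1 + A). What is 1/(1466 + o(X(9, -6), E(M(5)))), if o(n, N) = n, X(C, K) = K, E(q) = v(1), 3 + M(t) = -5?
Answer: 1/1460 ≈ 0.00068493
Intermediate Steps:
M(t) = -8 (M(t) = -3 - 5 = -8)
E(q) = 0 (E(q) = √(-1 + 1) = √0 = 0)
1/(1466 + o(X(9, -6), E(M(5)))) = 1/(1466 - 6) = 1/1460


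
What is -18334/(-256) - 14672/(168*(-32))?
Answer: 28549/384 ≈ 74.346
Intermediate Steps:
-18334/(-256) - 14672/(168*(-32)) = -18334*(-1/256) - 14672/(-5376) = 9167/128 - 14672*(-1/5376) = 9167/128 + 131/48 = 28549/384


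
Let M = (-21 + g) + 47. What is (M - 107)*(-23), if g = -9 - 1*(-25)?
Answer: 1495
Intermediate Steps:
g = 16 (g = -9 + 25 = 16)
M = 42 (M = (-21 + 16) + 47 = -5 + 47 = 42)
(M - 107)*(-23) = (42 - 107)*(-23) = -65*(-23) = 1495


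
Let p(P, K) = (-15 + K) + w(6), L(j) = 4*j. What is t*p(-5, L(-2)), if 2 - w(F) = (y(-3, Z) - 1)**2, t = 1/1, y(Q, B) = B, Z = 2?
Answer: -22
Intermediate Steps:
t = 1
w(F) = 1 (w(F) = 2 - (2 - 1)**2 = 2 - 1*1**2 = 2 - 1*1 = 2 - 1 = 1)
p(P, K) = -14 + K (p(P, K) = (-15 + K) + 1 = -14 + K)
t*p(-5, L(-2)) = 1*(-14 + 4*(-2)) = 1*(-14 - 8) = 1*(-22) = -22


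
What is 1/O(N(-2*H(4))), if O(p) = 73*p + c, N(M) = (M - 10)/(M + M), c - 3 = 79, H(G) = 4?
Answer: 8/1313 ≈ 0.0060929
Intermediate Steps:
c = 82 (c = 3 + 79 = 82)
N(M) = (-10 + M)/(2*M) (N(M) = (-10 + M)/((2*M)) = (-10 + M)*(1/(2*M)) = (-10 + M)/(2*M))
O(p) = 82 + 73*p (O(p) = 73*p + 82 = 82 + 73*p)
1/O(N(-2*H(4))) = 1/(82 + 73*((-10 - 2*4)/(2*((-2*4))))) = 1/(82 + 73*((1/2)*(-10 - 8)/(-8))) = 1/(82 + 73*((1/2)*(-1/8)*(-18))) = 1/(82 + 73*(9/8)) = 1/(82 + 657/8) = 1/(1313/8) = 8/1313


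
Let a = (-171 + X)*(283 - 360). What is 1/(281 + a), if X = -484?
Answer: 1/50716 ≈ 1.9718e-5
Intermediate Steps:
a = 50435 (a = (-171 - 484)*(283 - 360) = -655*(-77) = 50435)
1/(281 + a) = 1/(281 + 50435) = 1/50716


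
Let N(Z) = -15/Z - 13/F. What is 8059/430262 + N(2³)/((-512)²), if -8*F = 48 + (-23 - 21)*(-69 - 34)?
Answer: 9672142584003/516580955914240 ≈ 0.018723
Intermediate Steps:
F = -1145/2 (F = -(48 + (-23 - 21)*(-69 - 34))/8 = -(48 - 44*(-103))/8 = -(48 + 4532)/8 = -⅛*4580 = -1145/2 ≈ -572.50)
N(Z) = 26/1145 - 15/Z (N(Z) = -15/Z - 13/(-1145/2) = -15/Z - 13*(-2/1145) = -15/Z + 26/1145 = 26/1145 - 15/Z)
8059/430262 + N(2³)/((-512)²) = 8059/430262 + (26/1145 - 15/(2³))/((-512)²) = 8059*(1/430262) + (26/1145 - 15/8)/262144 = 8059/430262 + (26/1145 - 15*⅛)*(1/262144) = 8059/430262 + (26/1145 - 15/8)*(1/262144) = 8059/430262 - 16967/9160*1/262144 = 8059/430262 - 16967/2401239040 = 9672142584003/516580955914240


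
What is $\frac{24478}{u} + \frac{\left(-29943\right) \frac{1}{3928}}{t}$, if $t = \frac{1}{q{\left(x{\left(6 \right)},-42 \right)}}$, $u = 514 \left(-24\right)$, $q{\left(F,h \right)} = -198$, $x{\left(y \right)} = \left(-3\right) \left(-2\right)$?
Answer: $\frac{4565029145}{3028488} \approx 1507.4$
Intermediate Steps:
$x{\left(y \right)} = 6$
$u = -12336$
$t = - \frac{1}{198}$ ($t = \frac{1}{-198} = - \frac{1}{198} \approx -0.0050505$)
$\frac{24478}{u} + \frac{\left(-29943\right) \frac{1}{3928}}{t} = \frac{24478}{-12336} + \frac{\left(-29943\right) \frac{1}{3928}}{- \frac{1}{198}} = 24478 \left(- \frac{1}{12336}\right) + \left(-29943\right) \frac{1}{3928} \left(-198\right) = - \frac{12239}{6168} - - \frac{2964357}{1964} = - \frac{12239}{6168} + \frac{2964357}{1964} = \frac{4565029145}{3028488}$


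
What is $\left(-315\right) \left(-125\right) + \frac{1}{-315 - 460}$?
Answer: $\frac{30515624}{775} \approx 39375.0$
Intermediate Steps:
$\left(-315\right) \left(-125\right) + \frac{1}{-315 - 460} = 39375 + \frac{1}{-775} = 39375 - \frac{1}{775} = \frac{30515624}{775}$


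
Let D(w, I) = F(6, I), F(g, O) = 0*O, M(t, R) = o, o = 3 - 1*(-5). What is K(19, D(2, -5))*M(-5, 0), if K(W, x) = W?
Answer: 152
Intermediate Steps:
o = 8 (o = 3 + 5 = 8)
M(t, R) = 8
F(g, O) = 0
D(w, I) = 0
K(19, D(2, -5))*M(-5, 0) = 19*8 = 152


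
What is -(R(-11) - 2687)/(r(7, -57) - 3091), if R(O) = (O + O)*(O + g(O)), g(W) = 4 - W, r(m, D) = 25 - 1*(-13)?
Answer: -2775/3053 ≈ -0.90894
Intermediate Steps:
r(m, D) = 38 (r(m, D) = 25 + 13 = 38)
R(O) = 8*O (R(O) = (O + O)*(O + (4 - O)) = (2*O)*4 = 8*O)
-(R(-11) - 2687)/(r(7, -57) - 3091) = -(8*(-11) - 2687)/(38 - 3091) = -(-88 - 2687)/(-3053) = -(-2775)*(-1)/3053 = -1*2775/3053 = -2775/3053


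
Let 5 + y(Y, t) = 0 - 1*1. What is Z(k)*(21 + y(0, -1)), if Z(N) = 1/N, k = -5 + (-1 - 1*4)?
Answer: -3/2 ≈ -1.5000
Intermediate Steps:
k = -10 (k = -5 + (-1 - 4) = -5 - 5 = -10)
y(Y, t) = -6 (y(Y, t) = -5 + (0 - 1*1) = -5 + (0 - 1) = -5 - 1 = -6)
Z(k)*(21 + y(0, -1)) = (21 - 6)/(-10) = -⅒*15 = -3/2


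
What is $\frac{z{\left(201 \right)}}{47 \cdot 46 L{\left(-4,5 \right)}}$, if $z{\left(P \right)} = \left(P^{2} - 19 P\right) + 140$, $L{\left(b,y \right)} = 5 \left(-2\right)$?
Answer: $- \frac{18361}{10810} \approx -1.6985$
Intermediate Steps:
$L{\left(b,y \right)} = -10$
$z{\left(P \right)} = 140 + P^{2} - 19 P$
$\frac{z{\left(201 \right)}}{47 \cdot 46 L{\left(-4,5 \right)}} = \frac{140 + 201^{2} - 3819}{47 \cdot 46 \left(-10\right)} = \frac{140 + 40401 - 3819}{2162 \left(-10\right)} = \frac{36722}{-21620} = 36722 \left(- \frac{1}{21620}\right) = - \frac{18361}{10810}$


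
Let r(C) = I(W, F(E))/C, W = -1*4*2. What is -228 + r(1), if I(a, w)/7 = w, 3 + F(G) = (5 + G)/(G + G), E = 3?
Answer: -719/3 ≈ -239.67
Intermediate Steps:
F(G) = -3 + (5 + G)/(2*G) (F(G) = -3 + (5 + G)/(G + G) = -3 + (5 + G)/((2*G)) = -3 + (5 + G)*(1/(2*G)) = -3 + (5 + G)/(2*G))
W = -8 (W = -4*2 = -8)
I(a, w) = 7*w
r(C) = -35/(3*C) (r(C) = (7*((5/2)*(1 - 1*3)/3))/C = (7*((5/2)*(1/3)*(1 - 3)))/C = (7*((5/2)*(1/3)*(-2)))/C = (7*(-5/3))/C = -35/(3*C))
-228 + r(1) = -228 - 35/3/1 = -228 - 35/3*1 = -228 - 35/3 = -719/3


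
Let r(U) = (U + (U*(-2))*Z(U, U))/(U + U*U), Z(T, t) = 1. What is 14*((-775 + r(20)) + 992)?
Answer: 9112/3 ≈ 3037.3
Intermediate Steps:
r(U) = -U/(U + U**2) (r(U) = (U + (U*(-2))*1)/(U + U*U) = (U - 2*U*1)/(U + U**2) = (U - 2*U)/(U + U**2) = (-U)/(U + U**2) = -U/(U + U**2))
14*((-775 + r(20)) + 992) = 14*((-775 - 1/(1 + 20)) + 992) = 14*((-775 - 1/21) + 992) = 14*(-16276/21 + 992) = 14*(4556/21) = 9112/3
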